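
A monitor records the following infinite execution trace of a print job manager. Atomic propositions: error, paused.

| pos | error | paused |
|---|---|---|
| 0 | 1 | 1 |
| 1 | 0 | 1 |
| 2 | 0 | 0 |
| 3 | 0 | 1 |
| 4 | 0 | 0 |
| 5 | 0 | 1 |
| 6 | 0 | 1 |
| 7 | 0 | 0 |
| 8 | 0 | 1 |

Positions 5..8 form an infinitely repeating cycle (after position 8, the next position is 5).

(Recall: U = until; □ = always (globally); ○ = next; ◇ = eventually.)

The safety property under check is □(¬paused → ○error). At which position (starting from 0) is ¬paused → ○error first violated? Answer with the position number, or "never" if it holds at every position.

Check ¬paused → ○error at each position in order: 0 ✓, 1 ✓.
At position 2 the labels are {} and the next position 3 has {paused}, so ¬paused → ○error is false there. This is the first violation.

2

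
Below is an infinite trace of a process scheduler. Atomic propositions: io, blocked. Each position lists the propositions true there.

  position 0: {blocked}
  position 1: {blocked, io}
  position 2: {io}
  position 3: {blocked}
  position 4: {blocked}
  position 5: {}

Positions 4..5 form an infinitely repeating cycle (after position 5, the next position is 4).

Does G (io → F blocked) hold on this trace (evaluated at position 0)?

io → F blocked holds at every position 0..5, and those are all positions ever visited, so G (io → F blocked) holds.
Positions where io holds: 1, 2.
Check F blocked at each: 1→ok, 2→ok.

Holds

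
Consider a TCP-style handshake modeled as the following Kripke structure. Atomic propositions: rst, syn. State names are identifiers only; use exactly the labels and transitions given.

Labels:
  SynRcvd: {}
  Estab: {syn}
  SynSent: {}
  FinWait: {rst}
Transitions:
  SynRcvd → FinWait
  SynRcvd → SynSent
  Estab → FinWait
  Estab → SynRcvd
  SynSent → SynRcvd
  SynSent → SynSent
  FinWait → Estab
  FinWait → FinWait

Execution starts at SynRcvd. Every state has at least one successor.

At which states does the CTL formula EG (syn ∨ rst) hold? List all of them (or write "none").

States satisfying syn ∨ rst: {Estab, FinWait}.
States satisfying EG (syn ∨ rst): {Estab, FinWait}.

{Estab, FinWait}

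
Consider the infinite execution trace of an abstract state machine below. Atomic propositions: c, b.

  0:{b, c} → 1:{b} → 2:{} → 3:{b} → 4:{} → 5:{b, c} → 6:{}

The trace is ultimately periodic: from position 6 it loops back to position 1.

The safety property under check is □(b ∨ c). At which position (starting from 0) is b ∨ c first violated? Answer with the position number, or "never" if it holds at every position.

2

Check b ∨ c at each position in order: 0 ✓, 1 ✓.
At position 2 the labels are {}, so b ∨ c is false there. This is the first violation.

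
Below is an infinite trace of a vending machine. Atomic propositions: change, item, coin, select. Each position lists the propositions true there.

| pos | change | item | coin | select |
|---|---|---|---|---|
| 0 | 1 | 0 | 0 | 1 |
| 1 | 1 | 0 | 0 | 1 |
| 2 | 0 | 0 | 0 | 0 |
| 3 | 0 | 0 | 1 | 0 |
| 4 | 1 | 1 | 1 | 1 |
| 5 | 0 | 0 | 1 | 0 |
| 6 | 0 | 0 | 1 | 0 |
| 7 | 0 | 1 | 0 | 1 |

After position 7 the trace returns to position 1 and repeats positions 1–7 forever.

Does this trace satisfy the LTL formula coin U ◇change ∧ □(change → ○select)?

No

Walking from position 0: ◇change first holds at position 0, and coin holds at every earlier position along the way, so coin U ◇change holds.
change → ○select must hold at every position from 0 onward. It fails at position 1, so □(change → ○select) is false.
Positions where change holds: 0, 1, 4.
Check ○select at each: 0→ok, 1→fails, 4→fails.
At position 0: coin U ◇change is true; □(change → ○select) is false; so coin U ◇change ∧ □(change → ○select) is false.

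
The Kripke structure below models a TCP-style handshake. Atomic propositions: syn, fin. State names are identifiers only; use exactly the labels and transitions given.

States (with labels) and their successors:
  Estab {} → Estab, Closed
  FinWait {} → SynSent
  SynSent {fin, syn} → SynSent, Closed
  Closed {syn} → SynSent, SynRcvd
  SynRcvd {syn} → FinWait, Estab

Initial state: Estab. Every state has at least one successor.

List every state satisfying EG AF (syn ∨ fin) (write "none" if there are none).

{FinWait, SynSent, Closed, SynRcvd}

States satisfying AF (syn ∨ fin): {FinWait, SynSent, Closed, SynRcvd}.
States satisfying EG AF (syn ∨ fin): {FinWait, SynSent, Closed, SynRcvd}.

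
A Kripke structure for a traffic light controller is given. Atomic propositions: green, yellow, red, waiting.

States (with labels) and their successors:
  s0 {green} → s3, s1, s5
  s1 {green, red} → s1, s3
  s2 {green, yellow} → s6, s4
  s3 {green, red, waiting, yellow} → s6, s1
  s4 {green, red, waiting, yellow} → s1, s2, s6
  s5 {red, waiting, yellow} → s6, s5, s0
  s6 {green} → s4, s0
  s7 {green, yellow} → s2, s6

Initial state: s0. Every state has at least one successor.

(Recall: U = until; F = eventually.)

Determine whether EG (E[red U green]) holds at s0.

States satisfying E[red U green]: {s0, s1, s2, s3, s4, s5, s6, s7}.
States satisfying EG (E[red U green]): {s0, s1, s2, s3, s4, s5, s6, s7}.
s0 ∈ Sat(EG (E[red U green])).

Satisfied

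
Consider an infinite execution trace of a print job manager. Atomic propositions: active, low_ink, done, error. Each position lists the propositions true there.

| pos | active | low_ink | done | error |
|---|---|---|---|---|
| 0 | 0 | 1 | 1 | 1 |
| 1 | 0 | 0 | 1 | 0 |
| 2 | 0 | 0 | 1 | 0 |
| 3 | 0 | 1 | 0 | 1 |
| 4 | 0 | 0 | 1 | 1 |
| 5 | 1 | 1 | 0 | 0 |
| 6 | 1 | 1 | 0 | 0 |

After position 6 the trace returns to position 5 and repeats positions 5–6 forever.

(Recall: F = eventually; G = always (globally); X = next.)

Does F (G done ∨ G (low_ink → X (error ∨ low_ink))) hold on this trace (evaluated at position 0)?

Holds

G done ∨ G (low_ink → X (error ∨ low_ink)) holds at position 1, which is reachable from 0, so F (G done ∨ G (low_ink → X (error ∨ low_ink))) holds.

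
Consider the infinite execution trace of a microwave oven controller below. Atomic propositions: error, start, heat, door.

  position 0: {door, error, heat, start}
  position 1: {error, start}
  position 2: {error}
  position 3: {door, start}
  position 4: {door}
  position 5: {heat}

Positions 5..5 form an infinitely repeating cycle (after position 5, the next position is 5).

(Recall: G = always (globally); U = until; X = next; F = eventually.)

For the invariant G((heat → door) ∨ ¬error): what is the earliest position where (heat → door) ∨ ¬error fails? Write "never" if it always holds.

never

(heat → door) ∨ ¬error holds at every position 0..5, and those are all the positions the trace ever visits, so the invariant G((heat → door) ∨ ¬error) is never violated.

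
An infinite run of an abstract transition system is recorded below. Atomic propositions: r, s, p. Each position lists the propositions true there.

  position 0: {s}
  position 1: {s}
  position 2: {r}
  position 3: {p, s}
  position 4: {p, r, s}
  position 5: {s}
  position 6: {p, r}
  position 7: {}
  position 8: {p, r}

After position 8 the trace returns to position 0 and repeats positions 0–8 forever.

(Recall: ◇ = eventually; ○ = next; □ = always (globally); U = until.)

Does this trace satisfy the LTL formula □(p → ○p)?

p → ○p must hold at every position from 0 onward. It fails at position 4, so □(p → ○p) is false.
Positions where p holds: 3, 4, 6, 8.
Check ○p at each: 3→ok, 4→fails, 6→fails, 8→fails.

Violated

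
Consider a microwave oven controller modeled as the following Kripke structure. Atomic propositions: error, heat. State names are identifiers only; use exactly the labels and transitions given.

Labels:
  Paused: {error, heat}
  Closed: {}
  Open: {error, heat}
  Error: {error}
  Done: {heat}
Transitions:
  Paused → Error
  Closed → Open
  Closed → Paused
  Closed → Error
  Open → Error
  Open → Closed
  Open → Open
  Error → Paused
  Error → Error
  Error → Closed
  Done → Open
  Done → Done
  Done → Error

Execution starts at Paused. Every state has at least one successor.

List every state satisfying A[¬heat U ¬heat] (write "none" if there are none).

States satisfying ¬heat: {Closed, Error}.
States satisfying A[¬heat U ¬heat]: {Closed, Error}.

{Closed, Error}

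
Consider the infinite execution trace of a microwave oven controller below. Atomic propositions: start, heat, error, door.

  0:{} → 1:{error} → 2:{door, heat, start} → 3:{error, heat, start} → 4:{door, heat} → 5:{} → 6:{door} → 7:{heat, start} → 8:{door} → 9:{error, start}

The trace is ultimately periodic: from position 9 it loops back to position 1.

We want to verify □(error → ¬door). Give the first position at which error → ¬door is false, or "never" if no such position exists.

never

error → ¬door holds at every position 0..9, and those are all the positions the trace ever visits, so the invariant □(error → ¬door) is never violated.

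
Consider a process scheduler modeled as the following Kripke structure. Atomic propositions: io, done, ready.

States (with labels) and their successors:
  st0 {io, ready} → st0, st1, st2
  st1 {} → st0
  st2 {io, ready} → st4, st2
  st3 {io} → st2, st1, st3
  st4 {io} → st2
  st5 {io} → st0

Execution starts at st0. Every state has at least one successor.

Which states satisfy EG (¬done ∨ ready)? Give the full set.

{st0, st1, st2, st3, st4, st5}

States satisfying ¬done ∨ ready: {st0, st1, st2, st3, st4, st5}.
States satisfying EG (¬done ∨ ready): {st0, st1, st2, st3, st4, st5}.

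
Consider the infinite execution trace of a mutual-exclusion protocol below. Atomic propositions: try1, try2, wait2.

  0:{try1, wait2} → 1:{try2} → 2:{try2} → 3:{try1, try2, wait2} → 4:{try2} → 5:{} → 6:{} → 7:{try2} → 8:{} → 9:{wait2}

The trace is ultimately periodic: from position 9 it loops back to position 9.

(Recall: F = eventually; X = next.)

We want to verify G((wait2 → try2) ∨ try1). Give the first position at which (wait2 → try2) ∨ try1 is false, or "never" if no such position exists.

9

Check (wait2 → try2) ∨ try1 at each position in order: 0 ✓, 1 ✓, 2 ✓, 3 ✓, 4 ✓, 5 ✓, 6 ✓, 7 ✓, 8 ✓.
At position 9 the labels are {wait2}, so (wait2 → try2) ∨ try1 is false there. This is the first violation.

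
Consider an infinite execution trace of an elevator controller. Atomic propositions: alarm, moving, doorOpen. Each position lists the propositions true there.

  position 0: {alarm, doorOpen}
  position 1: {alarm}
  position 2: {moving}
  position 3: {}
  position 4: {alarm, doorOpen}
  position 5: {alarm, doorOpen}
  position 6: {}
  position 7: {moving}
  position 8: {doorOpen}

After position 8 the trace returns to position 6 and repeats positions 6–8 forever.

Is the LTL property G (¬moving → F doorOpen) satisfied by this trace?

Yes

¬moving → F doorOpen holds at every position 0..8, and those are all positions ever visited, so G (¬moving → F doorOpen) holds.
Positions where ¬moving holds: 0, 1, 3, 4, 5, 6, 8.
Check F doorOpen at each: 0→ok, 1→ok, 3→ok, 4→ok, 5→ok, 6→ok, 8→ok.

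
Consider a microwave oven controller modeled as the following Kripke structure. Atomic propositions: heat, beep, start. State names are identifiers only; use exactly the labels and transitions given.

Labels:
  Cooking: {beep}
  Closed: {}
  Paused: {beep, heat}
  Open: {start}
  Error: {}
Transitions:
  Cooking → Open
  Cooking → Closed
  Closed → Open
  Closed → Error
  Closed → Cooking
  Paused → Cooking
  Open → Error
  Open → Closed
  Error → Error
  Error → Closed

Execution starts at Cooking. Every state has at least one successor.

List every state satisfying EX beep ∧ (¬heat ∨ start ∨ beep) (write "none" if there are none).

States satisfying beep: {Cooking, Paused}.
States satisfying EX beep: {Closed, Paused}.
States satisfying ¬heat: {Cooking, Closed, Open, Error}.
States satisfying ¬heat ∨ start: {Cooking, Closed, Open, Error}.
States satisfying ¬heat ∨ start ∨ beep: {Cooking, Closed, Paused, Open, Error}.
States satisfying EX beep ∧ (¬heat ∨ start ∨ beep): {Closed, Paused}.

{Closed, Paused}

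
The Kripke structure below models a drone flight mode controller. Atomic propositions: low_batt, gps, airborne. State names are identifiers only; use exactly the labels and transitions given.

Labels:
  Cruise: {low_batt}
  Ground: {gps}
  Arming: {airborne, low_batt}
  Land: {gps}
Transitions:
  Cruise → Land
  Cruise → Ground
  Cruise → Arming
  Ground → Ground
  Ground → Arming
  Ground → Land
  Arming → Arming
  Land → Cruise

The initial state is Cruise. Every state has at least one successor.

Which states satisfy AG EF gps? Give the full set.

none

States satisfying EF gps: {Cruise, Ground, Land}.
States satisfying AG EF gps: ∅.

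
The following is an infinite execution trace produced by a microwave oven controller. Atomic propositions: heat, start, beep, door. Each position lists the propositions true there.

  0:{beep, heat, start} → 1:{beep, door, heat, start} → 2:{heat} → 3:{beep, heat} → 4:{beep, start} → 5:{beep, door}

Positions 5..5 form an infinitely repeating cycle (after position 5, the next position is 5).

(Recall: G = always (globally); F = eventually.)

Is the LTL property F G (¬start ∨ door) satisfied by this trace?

G (¬start ∨ door) holds at position 5, which is reachable from 0, so F G (¬start ∨ door) holds.

Yes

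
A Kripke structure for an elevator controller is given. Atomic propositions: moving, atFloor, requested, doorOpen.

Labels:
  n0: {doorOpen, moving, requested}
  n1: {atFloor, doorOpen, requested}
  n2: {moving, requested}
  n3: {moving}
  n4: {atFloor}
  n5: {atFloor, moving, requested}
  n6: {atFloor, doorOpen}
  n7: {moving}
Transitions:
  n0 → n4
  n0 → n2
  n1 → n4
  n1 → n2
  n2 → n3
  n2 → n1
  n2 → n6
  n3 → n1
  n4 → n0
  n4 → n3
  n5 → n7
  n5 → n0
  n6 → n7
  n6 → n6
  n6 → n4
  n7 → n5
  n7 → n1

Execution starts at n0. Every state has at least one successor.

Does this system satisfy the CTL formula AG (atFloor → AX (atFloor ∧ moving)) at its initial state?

States satisfying atFloor → AX (atFloor ∧ moving): {n0, n2, n3, n7}.
States satisfying AG (atFloor → AX (atFloor ∧ moving)): ∅.
n1 is reachable from n0 and violates atFloor → AX (atFloor ∧ moving), so AG fails at n0.
n0 ∉ Sat(AG (atFloor → AX (atFloor ∧ moving))).

Does not hold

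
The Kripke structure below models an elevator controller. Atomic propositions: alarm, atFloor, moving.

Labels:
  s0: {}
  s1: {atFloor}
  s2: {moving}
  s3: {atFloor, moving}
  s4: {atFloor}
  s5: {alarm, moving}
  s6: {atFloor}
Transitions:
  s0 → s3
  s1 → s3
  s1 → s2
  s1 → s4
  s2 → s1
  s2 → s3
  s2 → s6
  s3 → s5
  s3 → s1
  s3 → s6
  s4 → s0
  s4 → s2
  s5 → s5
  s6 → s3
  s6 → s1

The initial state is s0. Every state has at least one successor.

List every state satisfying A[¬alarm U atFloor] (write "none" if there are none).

{s0, s1, s2, s3, s4, s6}

States satisfying ¬alarm: {s0, s1, s2, s3, s4, s6}.
States satisfying atFloor: {s1, s3, s4, s6}.
States satisfying A[¬alarm U atFloor]: {s0, s1, s2, s3, s4, s6}.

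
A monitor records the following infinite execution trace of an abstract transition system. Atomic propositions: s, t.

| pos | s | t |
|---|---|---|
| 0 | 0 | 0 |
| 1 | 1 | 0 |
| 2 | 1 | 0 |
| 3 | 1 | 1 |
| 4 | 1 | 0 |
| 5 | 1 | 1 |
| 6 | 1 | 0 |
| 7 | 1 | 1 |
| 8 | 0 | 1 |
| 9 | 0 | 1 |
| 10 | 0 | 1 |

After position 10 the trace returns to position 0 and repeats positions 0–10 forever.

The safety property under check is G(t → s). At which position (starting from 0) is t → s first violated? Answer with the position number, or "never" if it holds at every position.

8

Check t → s at each position in order: 0 ✓, 1 ✓, 2 ✓, 3 ✓, 4 ✓, 5 ✓, 6 ✓, 7 ✓.
At position 8 the labels are {t}, so t → s is false there. This is the first violation.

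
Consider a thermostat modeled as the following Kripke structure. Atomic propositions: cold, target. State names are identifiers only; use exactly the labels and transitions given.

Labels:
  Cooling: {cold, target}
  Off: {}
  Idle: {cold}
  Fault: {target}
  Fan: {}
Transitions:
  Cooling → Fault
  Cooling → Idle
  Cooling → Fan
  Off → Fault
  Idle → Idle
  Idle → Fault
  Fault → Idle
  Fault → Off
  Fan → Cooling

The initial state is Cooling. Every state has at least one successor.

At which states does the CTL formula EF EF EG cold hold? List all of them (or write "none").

States satisfying EF EG cold: {Cooling, Off, Idle, Fault, Fan}.
States satisfying EF EF EG cold: {Cooling, Off, Idle, Fault, Fan}.

{Cooling, Off, Idle, Fault, Fan}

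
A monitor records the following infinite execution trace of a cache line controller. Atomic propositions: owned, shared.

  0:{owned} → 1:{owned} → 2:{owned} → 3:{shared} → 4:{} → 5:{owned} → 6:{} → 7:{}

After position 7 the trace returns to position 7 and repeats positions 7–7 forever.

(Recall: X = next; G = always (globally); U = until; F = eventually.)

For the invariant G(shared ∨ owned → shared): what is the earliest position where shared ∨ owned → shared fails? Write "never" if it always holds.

At position 0 the labels are {owned}, so shared ∨ owned → shared is false there. This is the first violation.

0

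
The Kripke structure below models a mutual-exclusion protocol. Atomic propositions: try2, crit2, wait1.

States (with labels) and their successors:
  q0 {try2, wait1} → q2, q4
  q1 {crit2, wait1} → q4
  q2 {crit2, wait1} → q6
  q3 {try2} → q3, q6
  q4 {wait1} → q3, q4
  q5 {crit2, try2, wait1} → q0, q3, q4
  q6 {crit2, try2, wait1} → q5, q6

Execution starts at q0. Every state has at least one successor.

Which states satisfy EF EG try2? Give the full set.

{q0, q1, q2, q3, q4, q5, q6}

States satisfying EG try2: {q3, q5, q6}.
States satisfying EF EG try2: {q0, q1, q2, q3, q4, q5, q6}.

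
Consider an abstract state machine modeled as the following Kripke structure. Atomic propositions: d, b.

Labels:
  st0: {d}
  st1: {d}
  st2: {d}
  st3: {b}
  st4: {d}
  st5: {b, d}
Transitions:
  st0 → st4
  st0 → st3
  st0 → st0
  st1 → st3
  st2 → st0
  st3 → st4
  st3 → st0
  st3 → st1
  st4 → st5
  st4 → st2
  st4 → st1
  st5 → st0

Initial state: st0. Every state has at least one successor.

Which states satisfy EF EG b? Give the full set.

none

States satisfying EG b: ∅.
States satisfying EF EG b: ∅.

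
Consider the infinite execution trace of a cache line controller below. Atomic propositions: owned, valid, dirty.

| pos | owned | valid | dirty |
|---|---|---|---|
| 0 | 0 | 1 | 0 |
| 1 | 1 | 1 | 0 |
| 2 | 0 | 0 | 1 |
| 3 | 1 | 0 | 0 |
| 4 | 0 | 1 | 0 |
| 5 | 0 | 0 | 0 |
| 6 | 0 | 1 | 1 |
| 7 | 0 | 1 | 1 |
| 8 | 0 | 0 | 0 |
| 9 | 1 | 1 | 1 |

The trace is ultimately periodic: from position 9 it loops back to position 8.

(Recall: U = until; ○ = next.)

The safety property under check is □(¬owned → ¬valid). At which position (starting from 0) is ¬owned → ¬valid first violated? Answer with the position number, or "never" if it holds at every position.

At position 0 the labels are {valid}, so ¬owned → ¬valid is false there. This is the first violation.

0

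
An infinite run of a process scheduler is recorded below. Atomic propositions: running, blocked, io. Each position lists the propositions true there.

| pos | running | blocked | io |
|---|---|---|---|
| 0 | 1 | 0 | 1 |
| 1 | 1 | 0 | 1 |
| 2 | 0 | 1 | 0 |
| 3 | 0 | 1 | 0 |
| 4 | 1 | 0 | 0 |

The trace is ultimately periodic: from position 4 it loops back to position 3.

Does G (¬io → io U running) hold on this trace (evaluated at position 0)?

No

¬io → io U running must hold at every position from 0 onward. It fails at position 2, so G (¬io → io U running) is false.
Positions where ¬io holds: 2, 3, 4.
Check io U running at each: 2→fails, 3→fails, 4→ok.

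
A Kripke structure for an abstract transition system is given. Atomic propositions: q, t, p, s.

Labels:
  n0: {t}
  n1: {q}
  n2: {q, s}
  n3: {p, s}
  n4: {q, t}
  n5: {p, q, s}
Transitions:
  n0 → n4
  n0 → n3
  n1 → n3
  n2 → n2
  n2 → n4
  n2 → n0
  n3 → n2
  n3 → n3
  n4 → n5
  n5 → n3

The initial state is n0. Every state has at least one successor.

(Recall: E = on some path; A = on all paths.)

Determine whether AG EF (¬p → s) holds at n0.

States satisfying EF (¬p → s): {n0, n1, n2, n3, n4, n5}.
States satisfying AG EF (¬p → s): {n0, n1, n2, n3, n4, n5}.
Every state reachable from n0 satisfies EF (¬p → s).
n0 ∈ Sat(AG EF (¬p → s)).

Holds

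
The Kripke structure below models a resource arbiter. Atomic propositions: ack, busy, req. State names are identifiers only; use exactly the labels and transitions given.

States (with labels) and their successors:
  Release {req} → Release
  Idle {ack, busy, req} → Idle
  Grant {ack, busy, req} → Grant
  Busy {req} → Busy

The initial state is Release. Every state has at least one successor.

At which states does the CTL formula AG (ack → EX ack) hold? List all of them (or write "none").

{Release, Idle, Grant, Busy}

States satisfying ack → EX ack: {Release, Idle, Grant, Busy}.
States satisfying AG (ack → EX ack): {Release, Idle, Grant, Busy}.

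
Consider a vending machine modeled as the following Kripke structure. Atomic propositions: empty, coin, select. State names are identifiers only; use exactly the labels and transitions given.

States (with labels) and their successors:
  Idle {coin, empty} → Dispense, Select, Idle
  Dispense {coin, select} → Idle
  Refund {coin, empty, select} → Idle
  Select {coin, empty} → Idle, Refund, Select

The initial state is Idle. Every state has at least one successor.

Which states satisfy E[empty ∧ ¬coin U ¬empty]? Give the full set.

{Dispense}

States satisfying empty ∧ ¬coin: ∅.
States satisfying ¬empty: {Dispense}.
States satisfying E[empty ∧ ¬coin U ¬empty]: {Dispense}.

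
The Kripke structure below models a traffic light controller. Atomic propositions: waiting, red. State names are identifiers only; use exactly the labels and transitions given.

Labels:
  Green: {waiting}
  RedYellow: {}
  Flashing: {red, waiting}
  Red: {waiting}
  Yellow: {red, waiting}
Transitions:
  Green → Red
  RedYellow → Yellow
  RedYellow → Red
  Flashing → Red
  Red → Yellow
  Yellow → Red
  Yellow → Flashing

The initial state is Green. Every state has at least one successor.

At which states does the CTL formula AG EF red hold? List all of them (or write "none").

{Green, RedYellow, Flashing, Red, Yellow}

States satisfying EF red: {Green, RedYellow, Flashing, Red, Yellow}.
States satisfying AG EF red: {Green, RedYellow, Flashing, Red, Yellow}.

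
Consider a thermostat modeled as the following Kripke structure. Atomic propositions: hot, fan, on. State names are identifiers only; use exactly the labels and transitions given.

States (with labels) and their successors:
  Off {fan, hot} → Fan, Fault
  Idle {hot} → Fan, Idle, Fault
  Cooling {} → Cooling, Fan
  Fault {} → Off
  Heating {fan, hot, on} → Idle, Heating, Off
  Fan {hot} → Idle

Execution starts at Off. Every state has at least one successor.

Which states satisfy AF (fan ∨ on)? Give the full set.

{Off, Fault, Heating}

States satisfying fan ∨ on: {Off, Heating}.
States satisfying AF (fan ∨ on): {Off, Fault, Heating}.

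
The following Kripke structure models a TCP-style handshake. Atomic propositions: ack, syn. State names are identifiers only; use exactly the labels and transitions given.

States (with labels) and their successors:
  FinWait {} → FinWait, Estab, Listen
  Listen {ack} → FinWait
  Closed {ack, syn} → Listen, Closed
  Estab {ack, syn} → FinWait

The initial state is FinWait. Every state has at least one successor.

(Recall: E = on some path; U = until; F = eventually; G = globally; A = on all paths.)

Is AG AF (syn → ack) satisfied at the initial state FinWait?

Satisfied

States satisfying AF (syn → ack): {FinWait, Listen, Closed, Estab}.
States satisfying AG AF (syn → ack): {FinWait, Listen, Closed, Estab}.
Every state reachable from FinWait satisfies AF (syn → ack).
FinWait ∈ Sat(AG AF (syn → ack)).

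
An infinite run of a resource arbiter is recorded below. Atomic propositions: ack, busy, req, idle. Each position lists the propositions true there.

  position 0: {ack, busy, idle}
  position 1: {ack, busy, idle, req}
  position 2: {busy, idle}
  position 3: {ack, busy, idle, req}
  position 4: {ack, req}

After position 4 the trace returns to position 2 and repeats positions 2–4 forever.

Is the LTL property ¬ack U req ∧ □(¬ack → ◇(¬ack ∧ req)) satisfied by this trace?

Walking from position 0: at position 0, req has not yet held and ¬ack fails, so ¬ack U req is false.
¬ack → ◇(¬ack ∧ req) must hold at every position from 0 onward. It fails at position 2, so □(¬ack → ◇(¬ack ∧ req)) is false.
Positions where ¬ack holds: 2.
Check ◇(¬ack ∧ req) at each: 2→fails.
At position 0: ¬ack U req is false; □(¬ack → ◇(¬ack ∧ req)) is false; so ¬ack U req ∧ □(¬ack → ◇(¬ack ∧ req)) is false.

No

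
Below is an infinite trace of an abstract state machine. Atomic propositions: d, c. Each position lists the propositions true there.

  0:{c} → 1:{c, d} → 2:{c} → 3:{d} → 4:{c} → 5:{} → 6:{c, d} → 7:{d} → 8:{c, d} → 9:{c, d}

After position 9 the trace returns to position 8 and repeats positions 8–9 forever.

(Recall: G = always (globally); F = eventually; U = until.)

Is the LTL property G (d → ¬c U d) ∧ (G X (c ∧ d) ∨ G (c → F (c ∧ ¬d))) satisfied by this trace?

d → ¬c U d holds at every position 0..9, and those are all positions ever visited, so G (d → ¬c U d) holds.
Positions where d holds: 1, 3, 6, 7, 8, 9.
Check ¬c U d at each: 1→ok, 3→ok, 6→ok, 7→ok, 8→ok, 9→ok.
At position 0: G (d → ¬c U d) is true; G X (c ∧ d) ∨ G (c → F (c ∧ ¬d)) is false; so G (d → ¬c U d) ∧ (G X (c ∧ d) ∨ G (c → F (c ∧ ¬d))) is false.

No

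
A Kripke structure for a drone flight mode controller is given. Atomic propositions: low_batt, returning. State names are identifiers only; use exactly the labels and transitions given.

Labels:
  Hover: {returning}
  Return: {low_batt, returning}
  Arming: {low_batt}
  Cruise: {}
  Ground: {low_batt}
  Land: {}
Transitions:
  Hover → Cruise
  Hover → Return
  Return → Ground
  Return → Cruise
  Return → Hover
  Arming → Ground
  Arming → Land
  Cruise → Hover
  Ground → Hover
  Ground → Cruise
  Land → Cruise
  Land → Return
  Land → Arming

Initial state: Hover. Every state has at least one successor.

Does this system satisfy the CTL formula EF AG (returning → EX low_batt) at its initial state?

States satisfying AG (returning → EX low_batt): {Hover, Return, Arming, Cruise, Ground, Land}.
States satisfying EF AG (returning → EX low_batt): {Hover, Return, Arming, Cruise, Ground, Land}.
Some path from Hover reaches a state where AG (returning → EX low_batt) holds.
Hover ∈ Sat(EF AG (returning → EX low_batt)).

Yes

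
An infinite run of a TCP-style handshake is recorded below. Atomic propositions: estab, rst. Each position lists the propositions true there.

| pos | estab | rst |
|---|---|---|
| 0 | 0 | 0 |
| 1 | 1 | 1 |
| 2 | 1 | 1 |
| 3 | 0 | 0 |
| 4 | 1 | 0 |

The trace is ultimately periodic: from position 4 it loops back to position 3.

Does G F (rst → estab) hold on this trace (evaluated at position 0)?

F (rst → estab) holds at every position 0..4, and those are all positions ever visited, so G F (rst → estab) holds.

Yes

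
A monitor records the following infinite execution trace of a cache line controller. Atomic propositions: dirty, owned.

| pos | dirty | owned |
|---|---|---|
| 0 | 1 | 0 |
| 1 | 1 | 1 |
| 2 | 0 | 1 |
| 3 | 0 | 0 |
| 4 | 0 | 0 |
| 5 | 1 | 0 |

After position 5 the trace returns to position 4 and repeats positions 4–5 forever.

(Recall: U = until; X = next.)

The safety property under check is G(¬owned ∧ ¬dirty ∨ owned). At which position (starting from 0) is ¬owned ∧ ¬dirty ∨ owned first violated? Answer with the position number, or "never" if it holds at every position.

0

At position 0 the labels are {dirty}, so ¬owned ∧ ¬dirty ∨ owned is false there. This is the first violation.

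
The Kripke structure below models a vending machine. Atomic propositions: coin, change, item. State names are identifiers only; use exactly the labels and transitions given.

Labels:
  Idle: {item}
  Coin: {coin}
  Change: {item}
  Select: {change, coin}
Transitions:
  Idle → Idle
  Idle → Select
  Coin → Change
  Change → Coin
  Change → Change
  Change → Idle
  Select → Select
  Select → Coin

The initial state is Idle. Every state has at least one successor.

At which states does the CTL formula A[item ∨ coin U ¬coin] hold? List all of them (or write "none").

States satisfying item ∨ coin: {Idle, Coin, Change, Select}.
States satisfying ¬coin: {Idle, Change}.
States satisfying A[item ∨ coin U ¬coin]: {Idle, Coin, Change}.

{Idle, Coin, Change}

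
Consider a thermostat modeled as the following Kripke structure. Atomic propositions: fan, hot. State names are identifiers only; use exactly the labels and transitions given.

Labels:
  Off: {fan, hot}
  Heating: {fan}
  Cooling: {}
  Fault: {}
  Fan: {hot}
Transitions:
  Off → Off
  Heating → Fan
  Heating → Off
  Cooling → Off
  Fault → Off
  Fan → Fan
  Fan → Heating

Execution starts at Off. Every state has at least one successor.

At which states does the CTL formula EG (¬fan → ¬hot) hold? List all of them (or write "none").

{Off, Heating, Cooling, Fault}

States satisfying ¬fan → ¬hot: {Off, Heating, Cooling, Fault}.
States satisfying EG (¬fan → ¬hot): {Off, Heating, Cooling, Fault}.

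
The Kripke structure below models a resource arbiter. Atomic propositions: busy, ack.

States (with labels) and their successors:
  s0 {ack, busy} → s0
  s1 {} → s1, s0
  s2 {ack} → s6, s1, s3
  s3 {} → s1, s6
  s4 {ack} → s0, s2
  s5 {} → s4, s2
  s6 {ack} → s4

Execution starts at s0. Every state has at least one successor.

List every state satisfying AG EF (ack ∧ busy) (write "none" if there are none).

{s0, s1, s2, s3, s4, s5, s6}

States satisfying EF (ack ∧ busy): {s0, s1, s2, s3, s4, s5, s6}.
States satisfying AG EF (ack ∧ busy): {s0, s1, s2, s3, s4, s5, s6}.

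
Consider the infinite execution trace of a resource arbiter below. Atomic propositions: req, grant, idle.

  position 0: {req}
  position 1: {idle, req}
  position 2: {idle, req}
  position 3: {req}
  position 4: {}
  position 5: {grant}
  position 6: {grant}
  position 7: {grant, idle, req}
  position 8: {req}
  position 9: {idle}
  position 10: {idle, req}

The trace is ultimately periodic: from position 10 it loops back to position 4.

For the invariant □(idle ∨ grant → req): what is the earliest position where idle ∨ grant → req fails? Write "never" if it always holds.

5

Check idle ∨ grant → req at each position in order: 0 ✓, 1 ✓, 2 ✓, 3 ✓, 4 ✓.
At position 5 the labels are {grant}, so idle ∨ grant → req is false there. This is the first violation.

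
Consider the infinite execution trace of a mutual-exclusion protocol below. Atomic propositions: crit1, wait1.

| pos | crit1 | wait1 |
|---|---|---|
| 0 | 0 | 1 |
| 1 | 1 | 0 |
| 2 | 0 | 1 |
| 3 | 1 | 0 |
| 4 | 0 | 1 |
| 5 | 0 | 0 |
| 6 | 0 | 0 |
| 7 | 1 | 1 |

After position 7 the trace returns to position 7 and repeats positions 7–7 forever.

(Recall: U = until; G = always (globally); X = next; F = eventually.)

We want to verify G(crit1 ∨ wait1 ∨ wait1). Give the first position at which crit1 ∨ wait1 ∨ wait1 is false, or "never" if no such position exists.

5

Check crit1 ∨ wait1 ∨ wait1 at each position in order: 0 ✓, 1 ✓, 2 ✓, 3 ✓, 4 ✓.
At position 5 the labels are {}, so crit1 ∨ wait1 ∨ wait1 is false there. This is the first violation.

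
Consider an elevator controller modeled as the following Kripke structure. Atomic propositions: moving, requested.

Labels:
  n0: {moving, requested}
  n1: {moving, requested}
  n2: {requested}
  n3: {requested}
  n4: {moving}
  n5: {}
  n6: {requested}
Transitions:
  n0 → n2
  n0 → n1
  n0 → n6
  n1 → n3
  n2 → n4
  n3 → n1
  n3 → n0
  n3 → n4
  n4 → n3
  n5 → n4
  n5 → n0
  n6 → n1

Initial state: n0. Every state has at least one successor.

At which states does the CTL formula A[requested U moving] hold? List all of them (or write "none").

States satisfying requested: {n0, n1, n2, n3, n6}.
States satisfying moving: {n0, n1, n4}.
States satisfying A[requested U moving]: {n0, n1, n2, n3, n4, n6}.

{n0, n1, n2, n3, n4, n6}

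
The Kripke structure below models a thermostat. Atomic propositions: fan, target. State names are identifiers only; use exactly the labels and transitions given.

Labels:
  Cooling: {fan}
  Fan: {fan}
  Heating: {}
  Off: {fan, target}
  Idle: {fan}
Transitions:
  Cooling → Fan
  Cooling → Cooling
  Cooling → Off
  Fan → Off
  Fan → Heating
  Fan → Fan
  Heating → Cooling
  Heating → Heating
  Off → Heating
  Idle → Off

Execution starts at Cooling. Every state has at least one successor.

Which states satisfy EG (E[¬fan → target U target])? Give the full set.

{Cooling, Fan}

States satisfying E[¬fan → target U target]: {Cooling, Fan, Off, Idle}.
States satisfying EG (E[¬fan → target U target]): {Cooling, Fan}.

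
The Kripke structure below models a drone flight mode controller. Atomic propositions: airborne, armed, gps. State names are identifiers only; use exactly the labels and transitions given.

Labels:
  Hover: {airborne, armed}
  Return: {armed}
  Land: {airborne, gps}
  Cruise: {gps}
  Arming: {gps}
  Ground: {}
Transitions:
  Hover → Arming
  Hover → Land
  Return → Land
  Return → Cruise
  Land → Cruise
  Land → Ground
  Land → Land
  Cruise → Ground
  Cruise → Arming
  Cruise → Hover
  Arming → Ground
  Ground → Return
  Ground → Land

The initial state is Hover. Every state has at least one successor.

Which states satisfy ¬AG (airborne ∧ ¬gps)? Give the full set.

States satisfying airborne ∧ ¬gps: {Hover}.
States satisfying AG (airborne ∧ ¬gps): ∅.
States satisfying ¬AG (airborne ∧ ¬gps): {Hover, Return, Land, Cruise, Arming, Ground}.

{Hover, Return, Land, Cruise, Arming, Ground}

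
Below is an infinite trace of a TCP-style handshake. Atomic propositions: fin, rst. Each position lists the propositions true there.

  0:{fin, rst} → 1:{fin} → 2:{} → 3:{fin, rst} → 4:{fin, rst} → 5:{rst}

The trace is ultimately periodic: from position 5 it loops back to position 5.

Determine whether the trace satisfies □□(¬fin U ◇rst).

□(¬fin U ◇rst) holds at every position 0..5, and those are all positions ever visited, so □□(¬fin U ◇rst) holds.

Yes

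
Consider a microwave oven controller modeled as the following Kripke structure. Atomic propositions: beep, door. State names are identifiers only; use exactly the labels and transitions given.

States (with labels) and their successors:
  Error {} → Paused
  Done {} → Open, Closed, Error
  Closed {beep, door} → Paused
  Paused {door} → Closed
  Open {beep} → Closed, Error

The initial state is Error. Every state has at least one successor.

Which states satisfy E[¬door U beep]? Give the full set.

{Done, Closed, Open}

States satisfying ¬door: {Error, Done, Open}.
States satisfying beep: {Closed, Open}.
States satisfying E[¬door U beep]: {Done, Closed, Open}.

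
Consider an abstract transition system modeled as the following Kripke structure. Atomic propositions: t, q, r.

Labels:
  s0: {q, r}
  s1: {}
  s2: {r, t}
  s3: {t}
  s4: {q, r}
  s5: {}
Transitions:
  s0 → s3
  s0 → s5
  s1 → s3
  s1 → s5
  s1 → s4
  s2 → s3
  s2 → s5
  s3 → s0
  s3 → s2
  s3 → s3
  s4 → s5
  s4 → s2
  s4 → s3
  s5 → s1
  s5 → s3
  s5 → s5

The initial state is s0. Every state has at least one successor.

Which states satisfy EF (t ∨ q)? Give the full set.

States satisfying t ∨ q: {s0, s2, s3, s4}.
States satisfying EF (t ∨ q): {s0, s1, s2, s3, s4, s5}.

{s0, s1, s2, s3, s4, s5}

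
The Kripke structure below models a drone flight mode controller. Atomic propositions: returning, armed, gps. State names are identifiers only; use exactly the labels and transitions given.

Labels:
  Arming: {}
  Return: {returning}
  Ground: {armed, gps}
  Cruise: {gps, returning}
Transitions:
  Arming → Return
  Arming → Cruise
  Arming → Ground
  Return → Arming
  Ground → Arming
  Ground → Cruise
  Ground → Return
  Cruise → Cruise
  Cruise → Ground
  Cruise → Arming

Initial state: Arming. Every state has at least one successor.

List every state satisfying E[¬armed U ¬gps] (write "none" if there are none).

States satisfying ¬armed: {Arming, Return, Cruise}.
States satisfying ¬gps: {Arming, Return}.
States satisfying E[¬armed U ¬gps]: {Arming, Return, Cruise}.

{Arming, Return, Cruise}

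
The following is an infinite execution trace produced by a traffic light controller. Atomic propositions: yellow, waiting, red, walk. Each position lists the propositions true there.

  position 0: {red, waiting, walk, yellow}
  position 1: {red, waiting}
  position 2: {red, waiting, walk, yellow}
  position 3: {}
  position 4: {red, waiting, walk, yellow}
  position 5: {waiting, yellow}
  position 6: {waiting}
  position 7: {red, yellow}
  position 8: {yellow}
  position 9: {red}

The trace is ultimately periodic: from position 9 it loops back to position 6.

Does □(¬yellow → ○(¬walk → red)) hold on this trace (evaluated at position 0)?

No

¬yellow → ○(¬walk → red) must hold at every position from 0 onward. It fails at position 9, so □(¬yellow → ○(¬walk → red)) is false.
Positions where ¬yellow holds: 1, 3, 6, 9.
Check ○(¬walk → red) at each: 1→ok, 3→ok, 6→ok, 9→fails.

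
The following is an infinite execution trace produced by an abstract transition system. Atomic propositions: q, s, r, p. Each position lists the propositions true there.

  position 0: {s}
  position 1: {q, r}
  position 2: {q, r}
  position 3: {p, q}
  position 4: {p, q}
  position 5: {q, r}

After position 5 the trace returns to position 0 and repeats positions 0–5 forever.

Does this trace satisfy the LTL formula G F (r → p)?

F (r → p) holds at every position 0..5, and those are all positions ever visited, so G F (r → p) holds.

Yes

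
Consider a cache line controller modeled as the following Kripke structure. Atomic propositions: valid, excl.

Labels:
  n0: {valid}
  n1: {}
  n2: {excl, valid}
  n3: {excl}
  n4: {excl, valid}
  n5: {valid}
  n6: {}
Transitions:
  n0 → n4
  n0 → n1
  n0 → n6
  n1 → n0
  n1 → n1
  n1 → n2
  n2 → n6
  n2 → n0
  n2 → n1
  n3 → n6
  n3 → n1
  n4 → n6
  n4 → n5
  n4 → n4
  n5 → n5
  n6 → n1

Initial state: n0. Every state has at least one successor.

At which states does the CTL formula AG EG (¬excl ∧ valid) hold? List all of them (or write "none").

States satisfying EG (¬excl ∧ valid): {n5}.
States satisfying AG EG (¬excl ∧ valid): {n5}.

{n5}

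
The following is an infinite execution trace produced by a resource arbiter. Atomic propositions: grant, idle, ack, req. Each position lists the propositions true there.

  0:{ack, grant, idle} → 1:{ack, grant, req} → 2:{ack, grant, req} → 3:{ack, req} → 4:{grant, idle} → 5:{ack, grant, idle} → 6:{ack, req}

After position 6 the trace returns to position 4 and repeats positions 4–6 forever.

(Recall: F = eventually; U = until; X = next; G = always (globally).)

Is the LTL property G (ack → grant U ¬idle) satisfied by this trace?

ack → grant U ¬idle holds at every position 0..6, and those are all positions ever visited, so G (ack → grant U ¬idle) holds.
Positions where ack holds: 0, 1, 2, 3, 5, 6.
Check grant U ¬idle at each: 0→ok, 1→ok, 2→ok, 3→ok, 5→ok, 6→ok.

Holds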